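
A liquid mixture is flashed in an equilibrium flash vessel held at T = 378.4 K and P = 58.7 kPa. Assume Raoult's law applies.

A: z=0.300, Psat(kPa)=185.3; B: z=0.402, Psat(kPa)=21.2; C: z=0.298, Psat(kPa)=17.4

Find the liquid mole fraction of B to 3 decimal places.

x_B = 0.437

Raoult's law: Kᵢ = Pᵢˢᵃᵗ/P = Pᵢˢᵃᵗ/58.7.
  K_A = 185.3/58.7 = 3.15673, K_B = 21.2/58.7 = 0.36116, K_C = 17.4/58.7 = 0.29642
Newton iteration, ψ⁰ = 0.3:
  ψ = 0.300: g = -0.1906, g' = -1.003 → ψ = 0.110
  ψ = 0.110: g = 0.0197, g' = -1.275 → ψ = 0.125
  ψ = 0.125: g = 0.0003, g' = -1.236 → ψ = 0.126
Converged at ψ = 0.126.
Compositions from xᵢ = zᵢ/(1+ψ(Kᵢ−1)), yᵢ = Kᵢxᵢ:
  A: x = 0.236, y = 0.745
  B: x = 0.437, y = 0.158
  C: x = 0.327, y = 0.097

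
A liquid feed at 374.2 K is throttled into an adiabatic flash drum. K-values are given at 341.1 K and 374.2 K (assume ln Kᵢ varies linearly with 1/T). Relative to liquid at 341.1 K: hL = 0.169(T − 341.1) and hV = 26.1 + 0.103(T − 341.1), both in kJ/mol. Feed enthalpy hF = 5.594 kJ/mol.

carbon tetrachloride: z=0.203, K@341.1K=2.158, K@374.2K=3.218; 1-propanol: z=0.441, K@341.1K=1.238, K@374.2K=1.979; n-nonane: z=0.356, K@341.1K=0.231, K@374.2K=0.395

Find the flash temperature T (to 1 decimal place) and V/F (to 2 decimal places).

Adiabatic flash: solve Rachford–Rice at each trial T, then check hF = ψ·hV(T) + (1−ψ)·hL(T).
  T = 341.1 K: K = (2.158, 1.238, 0.231), RR gives ψ = 0.134, H_out = 3.497 kJ/mol
  T = 374.2 K: K = (3.218, 1.979, 0.395), RR gives ψ = 0.783, H_out = 24.309 kJ/mol
  T = 357.6 K: K = (2.658, 1.581, 0.306), RR gives ψ = 0.506, H_out = 15.443 kJ/mol
  T = 349.4 K: K = (2.402, 1.404, 0.267), RR gives ψ = 0.343, H_out = 10.170 kJ/mol
  T = 345.2 K: K = (2.277, 1.318, 0.248), RR gives ψ = 0.244, H_out = 7.006 kJ/mol
  T = 343.1 K: K = (2.216, 1.277, 0.239), RR gives ψ = 0.190, H_out = 5.267 kJ/mol
Linear interpolation between T = 343.1 (H_out = 5.267) and T = 345.2 (H_out = 7.006) on hF = 5.594 gives T ≈ 343.5 K, at which ψ = 0.20.

T = 343.5 K, V/F = 0.20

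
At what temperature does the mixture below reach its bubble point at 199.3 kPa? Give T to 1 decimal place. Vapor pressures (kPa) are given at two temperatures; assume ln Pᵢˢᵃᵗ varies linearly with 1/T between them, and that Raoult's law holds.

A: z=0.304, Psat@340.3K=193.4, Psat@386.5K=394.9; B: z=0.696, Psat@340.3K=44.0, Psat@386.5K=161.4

T = 378.5 K

Bubble-point temperature: ΣzᵢPᵢˢᵃᵗ(T) = P. Interpolate ln Pᵢˢᵃᵗ = aᵢ + bᵢ/T.
  T = 340.3 K: ΣzᵢPᵢˢᵃᵗ = 89.42 kPa
  T = 386.5 K: ΣzᵢPᵢˢᵃᵗ = 232.38 kPa
  T = 363.4 K: ΣzᵢPᵢˢᵃᵗ = 147.07 kPa
  T = 374.9 K: ΣzᵢPᵢˢᵃᵗ = 185.56 kPa
  T = 380.7 K: ΣzᵢPᵢˢᵃᵗ = 207.90 kPa
  T = 377.8 K: ΣzᵢPᵢˢᵃᵗ = 196.47 kPa
Interpolating between 377.8 K and 380.7 K gives T ≈ 378.5 K.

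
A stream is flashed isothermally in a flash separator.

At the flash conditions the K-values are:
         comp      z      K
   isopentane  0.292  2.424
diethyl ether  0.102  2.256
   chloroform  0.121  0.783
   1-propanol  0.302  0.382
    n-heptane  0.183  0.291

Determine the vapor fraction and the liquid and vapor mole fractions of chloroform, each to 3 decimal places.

ψ = 0.247, x_chloroform = 0.128, y_chloroform = 0.100

Rachford–Rice: g(ψ) = Σ zᵢ(Kᵢ−1)/(1+ψ(Kᵢ−1)) = 0.
Feasibility: ΣzᵢKᵢ = 1.201, Σzᵢ/Kᵢ = 1.740 — both > 1, two phases present.
Iterate (Newton) starting at ψ = 0.7:
  ψ = 0.700: g = -0.3411, g' = -0.923 → ψ = 0.330
  ψ = 0.330: g = -0.0589, g' = -0.700 → ψ = 0.246
  ψ = 0.246: g = 0.0007, g' = -0.720 → ψ = 0.247
Converged at ψ = 0.247.
Compositions from xᵢ = zᵢ/(1+ψ(Kᵢ−1)), yᵢ = Kᵢxᵢ:
  isopentane: x = 0.216, y = 0.524
  diethyl ether: x = 0.078, y = 0.176
  chloroform: x = 0.128, y = 0.100
  1-propanol: x = 0.356, y = 0.136
  n-heptane: x = 0.222, y = 0.065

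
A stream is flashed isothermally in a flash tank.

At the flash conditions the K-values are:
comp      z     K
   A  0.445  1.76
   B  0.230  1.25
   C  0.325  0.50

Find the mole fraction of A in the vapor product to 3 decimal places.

Material balance + equilibrium reduce to Σ zᵢ(Kᵢ−1)/(1+β(Kᵢ−1)) = 0.
Feasibility: ΣzᵢKᵢ = 1.233, Σzᵢ/Kᵢ = 1.087 — both > 1, two phases present.
Newton–Raphson from β = 0.69:
  β = 0.690: g = 0.0228, g' = -0.310 → β = 0.763
  β = 0.763: g = -0.0005, g' = -0.326 → β = 0.762
Converged at β = 0.762.
Compositions from xᵢ = zᵢ/(1+β(Kᵢ−1)), yᵢ = Kᵢxᵢ:
  A: x = 0.282, y = 0.496
  B: x = 0.193, y = 0.242
  C: x = 0.525, y = 0.262

y_A = 0.496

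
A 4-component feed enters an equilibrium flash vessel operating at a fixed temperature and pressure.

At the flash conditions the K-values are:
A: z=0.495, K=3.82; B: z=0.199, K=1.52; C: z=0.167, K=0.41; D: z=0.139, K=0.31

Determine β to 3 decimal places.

β = 0.902

Let β = V/F and solve Σ zᵢ(Kᵢ−1)/(1+β(Kᵢ−1)) = 0.
Feasibility: ΣzᵢKᵢ = 2.305, Σzᵢ/Kᵢ = 1.116 — both > 1, two phases present.
Iterate (Newton) starting at β = 0.43:
  β = 0.430: g = 0.4471, g' = -1.078 → β = 0.845
  β = 0.845: g = 0.0584, g' = -0.981 → β = 0.904
  β = 0.904: g = -0.0025, g' = -1.072 → β = 0.902
Converged at β = 0.902.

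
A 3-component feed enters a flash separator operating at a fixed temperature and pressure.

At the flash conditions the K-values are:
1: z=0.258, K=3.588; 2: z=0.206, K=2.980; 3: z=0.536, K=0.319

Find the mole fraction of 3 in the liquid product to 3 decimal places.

x_3 = 0.771

Material balance + equilibrium reduce to Σ zᵢ(Kᵢ−1)/(1+ψ(Kᵢ−1)) = 0.
Feasibility: ΣzᵢKᵢ = 1.711, Σzᵢ/Kᵢ = 1.821 — both > 1, two phases present.
Newton–Raphson from ψ = 0.5:
  ψ = 0.500: g = -0.0574, g' = -1.104 → ψ = 0.448
Converged at ψ = 0.448.
Compositions from xᵢ = zᵢ/(1+ψ(Kᵢ−1)), yᵢ = Kᵢxᵢ:
  1: x = 0.119, y = 0.429
  2: x = 0.109, y = 0.325
  3: x = 0.771, y = 0.246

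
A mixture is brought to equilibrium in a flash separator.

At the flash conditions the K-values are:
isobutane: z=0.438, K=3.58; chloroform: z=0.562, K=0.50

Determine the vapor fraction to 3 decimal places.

ψ = 0.658

Material balance + equilibrium reduce to Σ zᵢ(Kᵢ−1)/(1+ψ(Kᵢ−1)) = 0.
g(0) = ΣzᵢKᵢ − 1 = 0.849 and g(1) = 1 − Σzᵢ/Kᵢ = -0.246, so a root lies in (0, 1).
Newton–Raphson from ψ = 0.39:
  ψ = 0.390: g = 0.2142, g' = -0.941 → ψ = 0.618
  ψ = 0.618: g = 0.0292, g' = -0.728 → ψ = 0.658
Converged at ψ = 0.658.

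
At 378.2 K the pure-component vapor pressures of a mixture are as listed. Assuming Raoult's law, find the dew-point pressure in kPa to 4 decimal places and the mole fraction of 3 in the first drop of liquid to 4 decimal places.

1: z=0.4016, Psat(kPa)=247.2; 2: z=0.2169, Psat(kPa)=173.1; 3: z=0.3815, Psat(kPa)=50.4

At the dew point ψ → 1, so Σzᵢ/Kᵢ = 1 with Kᵢ = Pᵢˢᵃᵗ/P ⇒ 1/P = Σzᵢ/Pᵢˢᵃᵗ.
1/P = 0.4016/247.2 + 0.2169/173.1 + 0.3815/50.4 = 0.0104471 ⇒ P = 95.7206 kPa
xᵢ = zᵢP/Pᵢˢᵃᵗ ⇒ x_3 = 0.3815·95.7206/50.4 = 0.7246

Pdew = 95.7206 kPa, x_3 = 0.7246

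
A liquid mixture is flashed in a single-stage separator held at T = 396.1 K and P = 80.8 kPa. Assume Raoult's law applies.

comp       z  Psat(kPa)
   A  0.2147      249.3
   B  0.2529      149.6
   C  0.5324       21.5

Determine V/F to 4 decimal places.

Raoult's law: Kᵢ = Pᵢˢᵃᵗ/P = Pᵢˢᵃᵗ/80.8.
  K_A = 249.3/80.8 = 3.085396, K_B = 149.6/80.8 = 1.851485, K_C = 21.5/80.8 = 0.266089
Rachford–Rice: g(V/F) = Σ zᵢ(Kᵢ−1)/(1+V/F(Kᵢ−1)) = 0.
Check two-phase: ΣzᵢKᵢ = 1.2723 > 1 and Σzᵢ/Kᵢ = 2.2070 > 1, so g(0) = 0.2723 > 0 and g(1) = -1.2070 < 0.
Newton iteration, V/F⁰ = 0.5:
  V/F = 0.5000: g = -0.24700, g' = -1.0295 → V/F = 0.2601
  V/F = 0.2601: g = -0.01633, g' = -0.9534 → V/F = 0.2430
Converged at V/F = 0.2430.

V/F = 0.2430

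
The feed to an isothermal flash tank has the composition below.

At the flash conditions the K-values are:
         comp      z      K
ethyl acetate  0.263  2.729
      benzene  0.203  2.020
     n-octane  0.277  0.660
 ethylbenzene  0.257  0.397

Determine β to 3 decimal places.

β = 0.583

Newton iteration, β⁰ = 0.58:
  β = 0.580: g = 0.0015, g' = -0.550 → β = 0.583
Converged at β = 0.583.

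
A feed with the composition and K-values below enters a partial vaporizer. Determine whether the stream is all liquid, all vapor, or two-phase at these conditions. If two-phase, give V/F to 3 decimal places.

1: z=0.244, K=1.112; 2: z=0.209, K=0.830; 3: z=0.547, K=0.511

ΣzᵢKᵢ = 0.724; Σzᵢ/Kᵢ = 1.542.
Since ΣzᵢKᵢ < 1 the mixture is below its bubble point — single liquid phase.

all liquid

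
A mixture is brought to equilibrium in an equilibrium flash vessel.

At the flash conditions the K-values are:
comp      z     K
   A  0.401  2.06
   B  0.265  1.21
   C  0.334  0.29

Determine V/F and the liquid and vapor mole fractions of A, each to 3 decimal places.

V/F = 0.433, x_A = 0.275, y_A = 0.566

Rachford–Rice: g(V/F) = Σ zᵢ(Kᵢ−1)/(1+V/F(Kᵢ−1)) = 0.
g(0) = ΣzᵢKᵢ − 1 = 0.244 and g(1) = 1 − Σzᵢ/Kᵢ = -0.565, so a root lies in (0, 1).
Newton iteration, V/F⁰ = 0.43:
  V/F = 0.430: g = 0.0017, g' = -0.571 → V/F = 0.433
Converged at V/F = 0.433.
Compositions from xᵢ = zᵢ/(1+V/F(Kᵢ−1)), yᵢ = Kᵢxᵢ:
  A: x = 0.275, y = 0.566
  B: x = 0.243, y = 0.294
  C: x = 0.482, y = 0.140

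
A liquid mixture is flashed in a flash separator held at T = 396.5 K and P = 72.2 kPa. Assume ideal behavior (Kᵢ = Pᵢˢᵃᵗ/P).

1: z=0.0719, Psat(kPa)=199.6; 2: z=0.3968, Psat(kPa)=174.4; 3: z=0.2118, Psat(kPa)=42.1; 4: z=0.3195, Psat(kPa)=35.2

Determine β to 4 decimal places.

Raoult's law: Kᵢ = Pᵢˢᵃᵗ/P = Pᵢˢᵃᵗ/72.2.
  K_1 = 199.6/72.2 = 2.764543, K_2 = 174.4/72.2 = 2.415512, K_3 = 42.1/72.2 = 0.583102, K_4 = 35.2/72.2 = 0.487535
Rachford–Rice: g(β) = Σ zᵢ(Kᵢ−1)/(1+β(Kᵢ−1)) = 0.
g(0) = ΣzᵢKᵢ − 1 = 0.4365 and g(1) = 1 − Σzᵢ/Kᵢ = -0.2088, so a root lies in (0, 1).
Newton–Raphson from β = 0.5:
  β = 0.5000: g = 0.06461, g' = -0.5462 → β = 0.6183
  β = 0.6183: g = 0.00157, g' = -0.5239 → β = 0.6213
Converged at β = 0.6213.

β = 0.6213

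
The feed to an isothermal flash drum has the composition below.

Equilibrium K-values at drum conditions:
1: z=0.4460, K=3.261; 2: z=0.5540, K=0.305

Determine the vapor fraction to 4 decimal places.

ψ = 0.3967

Material balance + equilibrium reduce to Σ zᵢ(Kᵢ−1)/(1+ψ(Kᵢ−1)) = 0.
Feasibility: ΣzᵢKᵢ = 1.6234, Σzᵢ/Kᵢ = 1.9532 — both > 1, two phases present.
Binary case is linear: z₁(K₁−1)(1+ψ(K₂−1)) + z₂(K₂−1)(1+ψ(K₁−1)) = 0
⇒ ψ = [z₁(K₁−1)+z₂(K₂−1)] / [−(K₁−1)(K₂−1)] = 0.62338/1.57140 = 0.3967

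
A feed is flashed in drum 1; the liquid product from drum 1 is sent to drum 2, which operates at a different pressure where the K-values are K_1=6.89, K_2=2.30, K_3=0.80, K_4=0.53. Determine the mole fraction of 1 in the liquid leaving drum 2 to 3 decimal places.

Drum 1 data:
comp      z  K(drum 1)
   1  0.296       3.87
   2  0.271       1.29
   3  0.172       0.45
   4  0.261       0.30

x_1 (drum 2) = 0.026

Drum 1:
Rachford–Rice: g(ψ₁) = Σ zᵢ(Kᵢ−1)/(1+ψ₁(Kᵢ−1)) = 0.
Check two-phase: ΣzᵢKᵢ = 1.651 > 1 and Σzᵢ/Kᵢ = 1.539 > 1, so g(0) = 0.651 > 0 and g(1) = -0.539 < 0.
Newton iteration, ψ₁⁰ = 0.61:
  ψ₁ = 0.610: g = -0.0856, g' = -0.846 → ψ₁ = 0.509
  ψ₁ = 0.509: g = -0.0014, g' = -0.829 → ψ₁ = 0.507
Converged at ψ₁ = 0.507.
Drum-1 compositions:
  1: x = 0.121, y = 0.466
  2: x = 0.236, y = 0.305
  3: x = 0.239, y = 0.107
  4: x = 0.405, y = 0.121
Drum-2 feed = drum-1 liquid: z₂ = (0.1205, 0.2363, 0.2385, 0.4047).
Drum 2:
Let ψ₂ = V/F and solve Σ zᵢ(Kᵢ−1)/(1+ψ₂(Kᵢ−1)) = 0.
Check two-phase: ΣzᵢKᵢ = 1.779 > 1 and Σzᵢ/Kᵢ = 1.182 > 1, so g(0) = 0.779 > 0 and g(1) = -0.182 < 0.
Iterate (Newton) starting at ψ₂ = 0.37:
  ψ₂ = 0.370: g = 0.1489, g' = -0.738 → ψ₂ = 0.572
  ψ₂ = 0.572: g = 0.0247, g' = -0.530 → ψ₂ = 0.619
  ψ₂ = 0.619: g = 0.0006, g' = -0.507 → ψ₂ = 0.620
Converged at ψ₂ = 0.620.
  1: x = 0.026, y = 0.179
  2: x = 0.131, y = 0.301
  3: x = 0.272, y = 0.218
  4: x = 0.571, y = 0.303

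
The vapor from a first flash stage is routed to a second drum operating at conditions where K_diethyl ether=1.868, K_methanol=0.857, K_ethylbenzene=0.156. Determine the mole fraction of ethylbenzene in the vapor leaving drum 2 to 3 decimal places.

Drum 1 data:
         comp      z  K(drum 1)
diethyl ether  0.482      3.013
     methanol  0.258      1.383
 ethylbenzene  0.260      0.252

y_ethylbenzene (drum 2) = 0.051

Drum 1:
Newton–Raphson from ψ₁ = 0.5:
  ψ₁ = 0.500: g = 0.2558, g' = -0.883 → ψ₁ = 0.790
  ψ₁ = 0.790: g = -0.0246, g' = -1.182 → ψ₁ = 0.769
  ψ₁ = 0.769: g = -0.0006, g' = -1.129 → ψ₁ = 0.768
Converged at ψ₁ = 0.768.
Drum-1 compositions:
  diethyl ether: x = 0.189, y = 0.570
  methanol: x = 0.199, y = 0.276
  ethylbenzene: x = 0.611, y = 0.154
Drum-2 feed = drum-1 vapor: z₂ = (0.5702, 0.2757, 0.1541).
Drum 2:
Newton–Raphson from ψ₂ = 0.5:
  ψ₂ = 0.500: g = 0.0777, g' = -0.544 → ψ₂ = 0.643
  ψ₂ = 0.643: g = -0.0100, g' = -0.708 → ψ₂ = 0.629
  ψ₂ = 0.629: g = -0.0002, g' = -0.685 → ψ₂ = 0.628
Converged at ψ₂ = 0.628.
  diethyl ether: x = 0.369, y = 0.689
  methanol: x = 0.303, y = 0.260
  ethylbenzene: x = 0.328, y = 0.051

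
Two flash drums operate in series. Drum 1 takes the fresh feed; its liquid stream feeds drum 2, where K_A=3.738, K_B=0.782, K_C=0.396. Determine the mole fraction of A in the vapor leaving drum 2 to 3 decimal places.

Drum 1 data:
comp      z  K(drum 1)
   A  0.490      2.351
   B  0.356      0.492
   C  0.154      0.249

Drum 1:
Newton iteration, ψ₁⁰ = 0.31:
  ψ₁ = 0.310: g = 0.1012, g' = -0.721 → ψ₁ = 0.450
  ψ₁ = 0.450: g = 0.0024, g' = -0.698 → ψ₁ = 0.454
Converged at ψ₁ = 0.454.
Drum-1 compositions:
  A: x = 0.304, y = 0.714
  B: x = 0.463, y = 0.228
  C: x = 0.234, y = 0.058
Drum-2 feed = drum-1 liquid: z₂ = (0.3038, 0.4626, 0.2336).
Drum 2:
Let ψ₂ = V/F and solve Σ zᵢ(Kᵢ−1)/(1+ψ₂(Kᵢ−1)) = 0.
Feasibility: ΣzᵢKᵢ = 1.590, Σzᵢ/Kᵢ = 1.263 — both > 1, two phases present.
Iterate (Newton) starting at ψ₂ = 0.5:
  ψ₂ = 0.500: g = 0.0358, g' = -0.608 → ψ₂ = 0.559
  ψ₂ = 0.559: g = 0.0009, g' = -0.578 → ψ₂ = 0.560
Converged at ψ₂ = 0.560.
  A: x = 0.120, y = 0.448
  B: x = 0.527, y = 0.412
  C: x = 0.353, y = 0.140

y_A (drum 2) = 0.448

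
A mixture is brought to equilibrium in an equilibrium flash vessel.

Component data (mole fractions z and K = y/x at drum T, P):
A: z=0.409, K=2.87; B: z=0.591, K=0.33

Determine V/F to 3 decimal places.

V/F = 0.294

Rachford–Rice: g(V/F) = Σ zᵢ(Kᵢ−1)/(1+V/F(Kᵢ−1)) = 0.
Feasibility: ΣzᵢKᵢ = 1.369, Σzᵢ/Kᵢ = 1.933 — both > 1, two phases present.
Binary case is linear: z₁(K₁−1)(1+V/F(K₂−1)) + z₂(K₂−1)(1+V/F(K₁−1)) = 0
⇒ V/F = [z₁(K₁−1)+z₂(K₂−1)] / [−(K₁−1)(K₂−1)] = 0.3689/1.2529 = 0.294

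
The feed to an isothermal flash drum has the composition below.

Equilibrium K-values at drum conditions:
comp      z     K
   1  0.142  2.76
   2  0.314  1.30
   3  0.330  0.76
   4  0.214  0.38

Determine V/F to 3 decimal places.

Material balance + equilibrium reduce to Σ zᵢ(Kᵢ−1)/(1+V/F(Kᵢ−1)) = 0.
g(0) = ΣzᵢKᵢ − 1 = 0.132 and g(1) = 1 − Σzᵢ/Kᵢ = -0.290, so a root lies in (0, 1).
Newton–Raphson from V/F = 0.37:
  V/F = 0.370: g = -0.0230, g' = -0.346 → V/F = 0.304
  V/F = 0.304: g = 0.0004, g' = -0.358 → V/F = 0.305
Converged at V/F = 0.305.

V/F = 0.305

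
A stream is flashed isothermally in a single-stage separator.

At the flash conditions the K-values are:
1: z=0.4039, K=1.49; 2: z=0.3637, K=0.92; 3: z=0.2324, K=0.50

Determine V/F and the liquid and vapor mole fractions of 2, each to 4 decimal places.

Rachford–Rice: g(V/F) = Σ zᵢ(Kᵢ−1)/(1+V/F(Kᵢ−1)) = 0.
g(0) = ΣzᵢKᵢ − 1 = 0.0526 and g(1) = 1 − Σzᵢ/Kᵢ = -0.1312, so a root lies in (0, 1).
Iterate (Newton) starting at V/F = 0.5:
  V/F = 0.5000: g = -0.02628, g' = -0.1684 → V/F = 0.3439
  V/F = 0.3439: g = -0.00089, g' = -0.1582 → V/F = 0.3383
Converged at V/F = 0.3383.
Compositions from xᵢ = zᵢ/(1+V/F(Kᵢ−1)), yᵢ = Kᵢxᵢ:
  1: x = 0.3465, y = 0.5162
  2: x = 0.3738, y = 0.3439
  3: x = 0.2797, y = 0.1399

V/F = 0.3383, x_2 = 0.3738, y_2 = 0.3439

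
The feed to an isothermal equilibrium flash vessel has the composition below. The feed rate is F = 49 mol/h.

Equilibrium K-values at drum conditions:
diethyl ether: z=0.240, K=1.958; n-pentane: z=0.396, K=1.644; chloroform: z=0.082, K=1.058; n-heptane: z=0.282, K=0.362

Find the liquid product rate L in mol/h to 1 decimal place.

Material balance + equilibrium reduce to Σ zᵢ(Kᵢ−1)/(1+V/F(Kᵢ−1)) = 0.
Check two-phase: ΣzᵢKᵢ = 1.310 > 1 and Σzᵢ/Kᵢ = 1.220 > 1, so g(0) = 0.310 > 0 and g(1) = -0.220 < 0.
Iterate (Newton) starting at V/F = 0.5:
  V/F = 0.500: g = 0.0888, g' = -0.442 → V/F = 0.701
  V/F = 0.701: g = -0.0075, g' = -0.533 → V/F = 0.687
  V/F = 0.687: g = -0.0001, g' = -0.523 → V/F = 0.686
Converged at V/F = 0.686.
Then V = V/F·F = 0.6865·49 = 33.6 mol/h and L = F − V = 15.4 mol/h.

L = 15.4 mol/h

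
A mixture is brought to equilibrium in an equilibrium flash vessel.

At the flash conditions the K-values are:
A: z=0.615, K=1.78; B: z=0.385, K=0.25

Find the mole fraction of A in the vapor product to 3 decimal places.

y_A = 0.873

Rachford–Rice: g(V/F) = Σ zᵢ(Kᵢ−1)/(1+V/F(Kᵢ−1)) = 0.
g(0) = ΣzᵢKᵢ − 1 = 0.191 and g(1) = 1 − Σzᵢ/Kᵢ = -0.886, so a root lies in (0, 1).
Newton–Raphson from V/F = 0.33:
  V/F = 0.330: g = -0.0022, g' = -0.619 → V/F = 0.326
Converged at V/F = 0.326.
Compositions from xᵢ = zᵢ/(1+V/F(Kᵢ−1)), yᵢ = Kᵢxᵢ:
  A: x = 0.490, y = 0.873
  B: x = 0.510, y = 0.127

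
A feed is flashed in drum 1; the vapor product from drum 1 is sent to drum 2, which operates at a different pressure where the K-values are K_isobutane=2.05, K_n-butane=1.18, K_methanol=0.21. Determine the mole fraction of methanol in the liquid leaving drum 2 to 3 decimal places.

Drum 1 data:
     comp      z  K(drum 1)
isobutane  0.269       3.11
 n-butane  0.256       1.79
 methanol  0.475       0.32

x_methanol (drum 2) = 0.425

Drum 1:
Rachford–Rice: g(ψ₁) = Σ zᵢ(Kᵢ−1)/(1+ψ₁(Kᵢ−1)) = 0.
Check two-phase: ΣzᵢKᵢ = 1.447 > 1 and Σzᵢ/Kᵢ = 1.714 > 1, so g(0) = 0.447 > 0 and g(1) = -0.714 < 0.
Newton–Raphson from ψ₁ = 0.5:
  ψ₁ = 0.500: g = -0.0682, g' = -0.870 → ψ₁ = 0.422
  ψ₁ = 0.422: g = -0.0007, g' = -0.857 → ψ₁ = 0.421
Converged at ψ₁ = 0.421.
Drum-1 compositions:
  isobutane: x = 0.142, y = 0.443
  n-butane: x = 0.192, y = 0.344
  methanol: x = 0.665, y = 0.213
Drum-2 feed = drum-1 vapor: z₂ = (0.4432, 0.3439, 0.2129).
Drum 2:
Rachford–Rice: g(ψ₂) = Σ zᵢ(Kᵢ−1)/(1+ψ₂(Kᵢ−1)) = 0.
Check two-phase: ΣzᵢKᵢ = 1.359 > 1 and Σzᵢ/Kᵢ = 1.522 > 1, so g(0) = 0.359 > 0 and g(1) = -0.522 < 0.
Newton iteration, ψ₂⁰ = 0.5:
  ψ₂ = 0.500: g = 0.0839, g' = -0.583 → ψ₂ = 0.644
  ψ₂ = 0.644: g = -0.0093, g' = -0.734 → ψ₂ = 0.631
Converged at ψ₂ = 0.631.
  isobutane: x = 0.267, y = 0.546
  n-butane: x = 0.309, y = 0.364
  methanol: x = 0.425, y = 0.089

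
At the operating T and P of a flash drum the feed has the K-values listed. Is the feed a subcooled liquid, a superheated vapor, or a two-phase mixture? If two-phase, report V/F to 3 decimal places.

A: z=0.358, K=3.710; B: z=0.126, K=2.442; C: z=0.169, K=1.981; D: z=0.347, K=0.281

two-phase, V/F = 0.718

ΣzᵢKᵢ = 2.068; Σzᵢ/Kᵢ = 1.468.
Both exceed 1, so a two-phase solution exists.
Let ψ = V/F and solve Σ zᵢ(Kᵢ−1)/(1+ψ(Kᵢ−1)) = 0.
Iterate (Newton) starting at ψ = 0.66:
  ψ = 0.660: g = 0.0668, g' = -1.116 → ψ = 0.720
  ψ = 0.720: g = -0.0021, g' = -1.192 → ψ = 0.718
Converged at ψ = 0.718.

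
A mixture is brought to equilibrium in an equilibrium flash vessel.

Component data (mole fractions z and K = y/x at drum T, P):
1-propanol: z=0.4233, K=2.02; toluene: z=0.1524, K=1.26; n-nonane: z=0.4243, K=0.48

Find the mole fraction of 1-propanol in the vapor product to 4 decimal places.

Iterate (Newton) starting at ψ = 0.64:
  ψ = 0.6400: g = -0.03549, g' = -0.4265 → ψ = 0.5568
  ψ = 0.5568: g = -0.00057, g' = -0.4143 → ψ = 0.5554
Converged at ψ = 0.5554.
Compositions from xᵢ = zᵢ/(1+ψ(Kᵢ−1)), yᵢ = Kᵢxᵢ:
  1-propanol: x = 0.2702, y = 0.5458
  toluene: x = 0.1332, y = 0.1678
  n-nonane: x = 0.5966, y = 0.2864

y_1-propanol = 0.5458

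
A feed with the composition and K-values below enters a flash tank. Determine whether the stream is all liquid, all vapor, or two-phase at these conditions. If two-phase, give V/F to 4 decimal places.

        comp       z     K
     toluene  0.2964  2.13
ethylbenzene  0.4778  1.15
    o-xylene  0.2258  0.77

ΣzᵢKᵢ = 1.3547; Σzᵢ/Kᵢ = 0.8479.
Since Σzᵢ/Kᵢ < 1 the mixture is above its dew point — single vapor phase.

all vapor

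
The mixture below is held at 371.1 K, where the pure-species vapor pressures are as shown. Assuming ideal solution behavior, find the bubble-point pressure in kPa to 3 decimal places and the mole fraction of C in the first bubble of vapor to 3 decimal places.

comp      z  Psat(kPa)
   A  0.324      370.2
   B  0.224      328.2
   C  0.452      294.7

Pbub = 326.666 kPa, y_C = 0.408

At the bubble point ψ → 0, so ΣzᵢKᵢ = 1 with Kᵢ = Pᵢˢᵃᵗ/P ⇒ P = ΣzᵢPᵢˢᵃᵗ.
P = 0.324·370.2 + 0.224·328.2 + 0.452·294.7 = 326.666 kPa
yᵢ = zᵢPᵢˢᵃᵗ/P ⇒ y_C = 0.452·294.7/326.666 = 0.408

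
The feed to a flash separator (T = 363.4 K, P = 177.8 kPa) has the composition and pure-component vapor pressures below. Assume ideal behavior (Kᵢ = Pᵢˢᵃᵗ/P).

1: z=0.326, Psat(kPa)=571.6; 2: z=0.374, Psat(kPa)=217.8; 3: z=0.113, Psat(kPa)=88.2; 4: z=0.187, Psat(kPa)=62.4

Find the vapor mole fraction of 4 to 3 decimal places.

Raoult's law: Kᵢ = Pᵢˢᵃᵗ/P = Pᵢˢᵃᵗ/177.8.
  K_1 = 571.6/177.8 = 3.21485, K_2 = 217.8/177.8 = 1.22497, K_3 = 88.2/177.8 = 0.49606, K_4 = 62.4/177.8 = 0.35096
Material balance + equilibrium reduce to Σ zᵢ(Kᵢ−1)/(1+ψ(Kᵢ−1)) = 0.
Feasibility: ΣzᵢKᵢ = 1.628, Σzᵢ/Kᵢ = 1.167 — both > 1, two phases present.
Iterate (Newton) starting at ψ = 0.61:
  ψ = 0.610: g = 0.0980, g' = -0.580 → ψ = 0.779
  ψ = 0.779: g = -0.0027, g' = -0.629 → ψ = 0.775
Converged at ψ = 0.775.
Compositions from xᵢ = zᵢ/(1+ψ(Kᵢ−1)), yᵢ = Kᵢxᵢ:
  1: x = 0.120, y = 0.386
  2: x = 0.318, y = 0.390
  3: x = 0.185, y = 0.092
  4: x = 0.376, y = 0.132

y_4 = 0.132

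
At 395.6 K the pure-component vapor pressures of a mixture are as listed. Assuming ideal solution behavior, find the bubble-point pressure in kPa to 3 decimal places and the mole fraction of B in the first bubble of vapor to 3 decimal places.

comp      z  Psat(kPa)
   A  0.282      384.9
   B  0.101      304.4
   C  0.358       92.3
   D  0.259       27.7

Pbub = 179.504 kPa, y_B = 0.171

At the bubble point ψ → 0, so ΣzᵢKᵢ = 1 with Kᵢ = Pᵢˢᵃᵗ/P ⇒ P = ΣzᵢPᵢˢᵃᵗ.
P = 0.282·384.9 + 0.101·304.4 + 0.358·92.3 + 0.259·27.7 = 179.504 kPa
yᵢ = zᵢPᵢˢᵃᵗ/P ⇒ y_B = 0.101·304.4/179.504 = 0.171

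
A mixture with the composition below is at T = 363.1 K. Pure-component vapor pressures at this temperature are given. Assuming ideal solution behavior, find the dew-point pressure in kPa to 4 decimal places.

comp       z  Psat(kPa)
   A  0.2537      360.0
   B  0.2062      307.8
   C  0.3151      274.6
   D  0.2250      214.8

At the dew point ψ → 1, so Σzᵢ/Kᵢ = 1 with Kᵢ = Pᵢˢᵃᵗ/P ⇒ 1/P = Σzᵢ/Pᵢˢᵃᵗ.
1/P = 0.2537/360.0 + 0.2062/307.8 + 0.3151/274.6 + 0.2250/214.8 = 0.0035696 ⇒ P = 280.1426 kPa

Pdew = 280.1426 kPa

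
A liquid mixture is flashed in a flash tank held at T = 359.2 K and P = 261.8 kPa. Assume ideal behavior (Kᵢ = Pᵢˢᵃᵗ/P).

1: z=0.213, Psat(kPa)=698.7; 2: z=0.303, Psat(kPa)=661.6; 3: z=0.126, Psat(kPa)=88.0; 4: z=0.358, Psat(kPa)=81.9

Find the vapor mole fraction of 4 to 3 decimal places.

y_4 = 0.162

Raoult's law: Kᵢ = Pᵢˢᵃᵗ/P = Pᵢˢᵃᵗ/261.8.
  K_1 = 698.7/261.8 = 2.66883, K_2 = 661.6/261.8 = 2.52712, K_3 = 88.0/261.8 = 0.33613, K_4 = 81.9/261.8 = 0.31283
Rachford–Rice: g(β) = Σ zᵢ(Kᵢ−1)/(1+β(Kᵢ−1)) = 0.
g(0) = ΣzᵢKᵢ − 1 = 0.489 and g(1) = 1 − Σzᵢ/Kᵢ = -0.719, so a root lies in (0, 1).
Newton–Raphson from β = 0.53:
  β = 0.530: g = -0.0716, g' = -0.933 → β = 0.453
  β = 0.453: g = -0.0011, g' = -0.909 → β = 0.452
Converged at β = 0.452.
Compositions from xᵢ = zᵢ/(1+β(Kᵢ−1)), yᵢ = Kᵢxᵢ:
  1: x = 0.121, y = 0.324
  2: x = 0.179, y = 0.453
  3: x = 0.180, y = 0.061
  4: x = 0.519, y = 0.162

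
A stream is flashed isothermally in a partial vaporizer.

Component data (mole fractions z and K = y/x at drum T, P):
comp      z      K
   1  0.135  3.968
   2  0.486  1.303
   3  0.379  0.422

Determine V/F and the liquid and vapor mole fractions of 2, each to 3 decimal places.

V/F = 0.461, x_2 = 0.426, y_2 = 0.556

Rachford–Rice: g(V/F) = Σ zᵢ(Kᵢ−1)/(1+V/F(Kᵢ−1)) = 0.
Feasibility: ΣzᵢKᵢ = 1.329, Σzᵢ/Kᵢ = 1.305 — both > 1, two phases present.
Iterate (Newton) starting at V/F = 0.39:
  V/F = 0.390: g = 0.0346, g' = -0.502 → V/F = 0.459
  V/F = 0.459: g = 0.0008, g' = -0.482 → V/F = 0.461
Converged at V/F = 0.461.
Compositions from xᵢ = zᵢ/(1+V/F(Kᵢ−1)), yᵢ = Kᵢxᵢ:
  1: x = 0.057, y = 0.226
  2: x = 0.426, y = 0.556
  3: x = 0.516, y = 0.218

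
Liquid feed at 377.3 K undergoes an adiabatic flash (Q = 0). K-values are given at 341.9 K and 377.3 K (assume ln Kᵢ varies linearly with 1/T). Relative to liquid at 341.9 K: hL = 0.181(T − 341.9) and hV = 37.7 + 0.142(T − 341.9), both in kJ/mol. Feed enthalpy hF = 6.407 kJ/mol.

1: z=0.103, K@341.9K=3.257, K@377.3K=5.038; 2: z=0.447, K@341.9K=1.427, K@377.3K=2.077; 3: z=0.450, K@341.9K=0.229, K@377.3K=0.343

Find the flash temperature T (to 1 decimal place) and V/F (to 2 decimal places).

Adiabatic flash: solve Rachford–Rice at each trial T, then check hF = ψ·hV(T) + (1−ψ)·hL(T).
  T = 341.9 K: K = (3.257, 1.427, 0.229), RR gives ψ = 0.096, H_out = 3.606 kJ/mol
  T = 377.3 K: K = (5.038, 2.077, 0.343), RR gives ψ = 0.512, H_out = 25.020 kJ/mol
  T = 359.6 K: K = (4.094, 1.738, 0.283), RR gives ψ = 0.330, H_out = 15.428 kJ/mol
  T = 350.8 K: K = (3.665, 1.579, 0.255), RR gives ψ = 0.223, H_out = 9.929 kJ/mol
  T = 346.4 K: K = (3.460, 1.503, 0.242), RR gives ψ = 0.162, H_out = 6.912 kJ/mol
  T = 344.1 K: K = (3.355, 1.464, 0.235), RR gives ψ = 0.129, H_out = 5.251 kJ/mol
Linear interpolation between T = 344.1 (H_out = 5.251) and T = 346.4 (H_out = 6.912) on hF = 6.407 gives T ≈ 345.7 K, at which ψ = 0.15.

T = 345.7 K, V/F = 0.15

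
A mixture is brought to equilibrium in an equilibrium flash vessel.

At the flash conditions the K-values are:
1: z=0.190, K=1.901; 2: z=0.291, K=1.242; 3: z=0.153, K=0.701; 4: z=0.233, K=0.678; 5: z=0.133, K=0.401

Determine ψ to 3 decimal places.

Newton–Raphson from ψ = 0.5:
  ψ = 0.500: g = -0.0761, g' = -0.237 → ψ = 0.179
  ψ = 0.179: g = -0.0024, g' = -0.232 → ψ = 0.169
Converged at ψ = 0.169.

ψ = 0.169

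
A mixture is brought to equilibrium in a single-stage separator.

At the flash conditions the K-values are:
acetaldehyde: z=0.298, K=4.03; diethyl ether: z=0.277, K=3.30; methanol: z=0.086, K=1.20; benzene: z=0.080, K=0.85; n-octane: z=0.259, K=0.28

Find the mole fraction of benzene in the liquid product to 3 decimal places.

Newton iteration, ψ⁰ = 0.65:
  ψ = 0.650: g = 0.2108, g' = -1.025 → ψ = 0.856
  ψ = 0.856: g = -0.0189, g' = -1.294 → ψ = 0.841
Converged at ψ = 0.841.
Compositions from xᵢ = zᵢ/(1+ψ(Kᵢ−1)), yᵢ = Kᵢxᵢ:
  acetaldehyde: x = 0.084, y = 0.338
  diethyl ether: x = 0.094, y = 0.312
  methanol: x = 0.074, y = 0.088
  benzene: x = 0.092, y = 0.078
  n-octane: x = 0.656, y = 0.184

x_benzene = 0.092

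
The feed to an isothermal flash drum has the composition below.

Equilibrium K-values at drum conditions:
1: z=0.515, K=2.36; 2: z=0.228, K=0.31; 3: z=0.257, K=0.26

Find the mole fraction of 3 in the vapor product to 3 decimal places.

Material balance + equilibrium reduce to Σ zᵢ(Kᵢ−1)/(1+ψ(Kᵢ−1)) = 0.
g(0) = ΣzᵢKᵢ − 1 = 0.353 and g(1) = 1 − Σzᵢ/Kᵢ = -0.942, so a root lies in (0, 1).
Iterate (Newton) starting at ψ = 0.4:
  ψ = 0.400: g = -0.0338, g' = -0.891 → ψ = 0.362
Converged at ψ = 0.362.
Compositions from xᵢ = zᵢ/(1+ψ(Kᵢ−1)), yᵢ = Kᵢxᵢ:
  1: x = 0.345, y = 0.815
  2: x = 0.304, y = 0.094
  3: x = 0.351, y = 0.091

y_3 = 0.091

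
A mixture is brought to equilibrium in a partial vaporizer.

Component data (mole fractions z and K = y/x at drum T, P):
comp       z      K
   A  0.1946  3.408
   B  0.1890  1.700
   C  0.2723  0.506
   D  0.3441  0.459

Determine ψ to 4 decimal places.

Material balance + equilibrium reduce to Σ zᵢ(Kᵢ−1)/(1+ψ(Kᵢ−1)) = 0.
Feasibility: ΣzᵢKᵢ = 1.2802, Σzᵢ/Kᵢ = 1.4561 — both > 1, two phases present.
Newton iteration, ψ⁰ = 0.5:
  ψ = 0.5000: g = -0.12321, g' = -0.5895 → ψ = 0.2910
  ψ = 0.2910: g = 0.00740, g' = -0.6865 → ψ = 0.3018
Converged at ψ = 0.3018.

ψ = 0.3018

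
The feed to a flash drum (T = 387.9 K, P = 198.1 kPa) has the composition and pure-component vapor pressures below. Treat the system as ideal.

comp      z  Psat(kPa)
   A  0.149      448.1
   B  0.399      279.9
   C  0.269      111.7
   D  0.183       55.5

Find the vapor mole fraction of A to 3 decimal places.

Raoult's law: Kᵢ = Pᵢˢᵃᵗ/P = Pᵢˢᵃᵗ/198.1.
  K_A = 448.1/198.1 = 2.26199, K_B = 279.9/198.1 = 1.41292, K_C = 111.7/198.1 = 0.56386, K_D = 55.5/198.1 = 0.28016
Material balance + equilibrium reduce to Σ zᵢ(Kᵢ−1)/(1+ψ(Kᵢ−1)) = 0.
Check two-phase: ΣzᵢKᵢ = 1.104 > 1 and Σzᵢ/Kᵢ = 1.479 > 1, so g(0) = 0.104 > 0 and g(1) = -0.479 < 0.
Newton iteration, ψ⁰ = 0.5:
  ψ = 0.500: g = -0.1040, g' = -0.451 → ψ = 0.269
  ψ = 0.269: g = -0.0078, g' = -0.399 → ψ = 0.250
Converged at ψ = 0.250.
Compositions from xᵢ = zᵢ/(1+ψ(Kᵢ−1)), yᵢ = Kᵢxᵢ:
  A: x = 0.113, y = 0.256
  B: x = 0.362, y = 0.511
  C: x = 0.302, y = 0.170
  D: x = 0.223, y = 0.063

y_A = 0.256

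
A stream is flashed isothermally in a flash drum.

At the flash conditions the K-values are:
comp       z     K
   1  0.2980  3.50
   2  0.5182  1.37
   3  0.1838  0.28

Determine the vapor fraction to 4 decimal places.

Rachford–Rice: g(ψ) = Σ zᵢ(Kᵢ−1)/(1+ψ(Kᵢ−1)) = 0.
Feasibility: ΣzᵢKᵢ = 1.8044, Σzᵢ/Kᵢ = 1.1198 — both > 1, two phases present.
Newton iteration, ψ⁰ = 0.69:
  ψ = 0.6900: g = 0.16315, g' = -0.6721 → ψ = 0.9327
  ψ = 0.9327: g = -0.03678, g' = -1.0903 → ψ = 0.8990
  ψ = 0.8990: g = -0.00189, g' = -0.9824 → ψ = 0.8971
Converged at ψ = 0.8971.

ψ = 0.8971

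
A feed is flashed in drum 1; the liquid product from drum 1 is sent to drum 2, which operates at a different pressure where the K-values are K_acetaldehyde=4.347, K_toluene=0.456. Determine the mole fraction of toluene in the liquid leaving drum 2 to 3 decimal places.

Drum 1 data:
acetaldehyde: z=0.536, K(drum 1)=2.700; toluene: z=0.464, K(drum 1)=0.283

Drum 1:
Rachford–Rice: g(ψ₁) = Σ zᵢ(Kᵢ−1)/(1+ψ₁(Kᵢ−1)) = 0.
Check two-phase: ΣzᵢKᵢ = 1.579 > 1 and Σzᵢ/Kᵢ = 1.838 > 1, so g(0) = 0.579 > 0 and g(1) = -0.838 < 0.
Binary case is linear: z₁(K₁−1)(1+ψ₁(K₂−1)) + z₂(K₂−1)(1+ψ₁(K₁−1)) = 0
⇒ ψ₁ = [z₁(K₁−1)+z₂(K₂−1)] / [−(K₁−1)(K₂−1)] = 0.5785/1.2189 = 0.475
Drum-1 compositions:
  acetaldehyde: x = 0.297, y = 0.801
  toluene: x = 0.703, y = 0.199
Drum-2 feed = drum-1 liquid: z₂ = (0.2966, 0.7034).
Drum 2:
Material balance + equilibrium reduce to Σ zᵢ(Kᵢ−1)/(1+ψ₂(Kᵢ−1)) = 0.
g(0) = ΣzᵢKᵢ − 1 = 0.610 and g(1) = 1 − Σzᵢ/Kᵢ = -0.611, so a root lies in (0, 1).
Binary case is linear: z₁(K₁−1)(1+ψ₂(K₂−1)) + z₂(K₂−1)(1+ψ₂(K₁−1)) = 0
⇒ ψ₂ = [z₁(K₁−1)+z₂(K₂−1)] / [−(K₁−1)(K₂−1)] = 0.6103/1.8208 = 0.335
  acetaldehyde: x = 0.140, y = 0.608
  toluene: x = 0.860, y = 0.392

x_toluene (drum 2) = 0.860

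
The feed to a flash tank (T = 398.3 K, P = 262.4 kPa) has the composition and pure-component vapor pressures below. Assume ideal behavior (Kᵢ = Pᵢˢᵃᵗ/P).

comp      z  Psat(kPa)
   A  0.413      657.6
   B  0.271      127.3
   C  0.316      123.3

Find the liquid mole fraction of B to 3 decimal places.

x_B = 0.341

Raoult's law: Kᵢ = Pᵢˢᵃᵗ/P = Pᵢˢᵃᵗ/262.4.
  K_A = 657.6/262.4 = 2.50610, K_B = 127.3/262.4 = 0.48514, K_C = 123.3/262.4 = 0.46989
Material balance + equilibrium reduce to Σ zᵢ(Kᵢ−1)/(1+V/F(Kᵢ−1)) = 0.
g(0) = ΣzᵢKᵢ − 1 = 0.315 and g(1) = 1 − Σzᵢ/Kᵢ = -0.396, so a root lies in (0, 1).
Newton–Raphson from V/F = 0.64:
  V/F = 0.640: g = -0.1449, g' = -0.606 → V/F = 0.401
  V/F = 0.401: g = -0.0007, g' = -0.621 → V/F = 0.400
Converged at V/F = 0.400.
Compositions from xᵢ = zᵢ/(1+V/F(Kᵢ−1)), yᵢ = Kᵢxᵢ:
  A: x = 0.258, y = 0.646
  B: x = 0.341, y = 0.166
  C: x = 0.401, y = 0.188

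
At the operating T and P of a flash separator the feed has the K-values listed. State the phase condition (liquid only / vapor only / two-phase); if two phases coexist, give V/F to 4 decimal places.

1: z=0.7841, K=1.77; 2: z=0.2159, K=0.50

ΣzᵢKᵢ = 1.4958; Σzᵢ/Kᵢ = 0.8748.
Since Σzᵢ/Kᵢ < 1 the mixture is above its dew point — single vapor phase.

vapor only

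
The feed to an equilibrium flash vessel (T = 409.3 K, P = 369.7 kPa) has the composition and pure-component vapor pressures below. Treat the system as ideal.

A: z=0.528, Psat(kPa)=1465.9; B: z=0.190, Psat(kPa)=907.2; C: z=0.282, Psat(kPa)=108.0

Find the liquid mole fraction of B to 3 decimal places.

x_B = 0.082

Raoult's law: Kᵢ = Pᵢˢᵃᵗ/P = Pᵢˢᵃᵗ/369.7.
  K_A = 1465.9/369.7 = 3.96511, K_B = 907.2/369.7 = 2.45388, K_C = 108.0/369.7 = 0.29213
Newton–Raphson from V/F = 0.5:
  V/F = 0.500: g = 0.4816, g' = -1.226 → V/F = 0.893
  V/F = 0.893: g = 0.0072, g' = -1.468 → V/F = 0.898
Converged at V/F = 0.898.
Compositions from xᵢ = zᵢ/(1+V/F(Kᵢ−1)), yᵢ = Kᵢxᵢ:
  A: x = 0.144, y = 0.572
  B: x = 0.082, y = 0.202
  C: x = 0.773, y = 0.226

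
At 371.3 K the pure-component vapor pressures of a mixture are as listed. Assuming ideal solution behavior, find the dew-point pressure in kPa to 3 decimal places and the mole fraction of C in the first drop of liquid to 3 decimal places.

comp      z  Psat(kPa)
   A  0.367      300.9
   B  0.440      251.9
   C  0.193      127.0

At the dew point ψ → 1, so Σzᵢ/Kᵢ = 1 with Kᵢ = Pᵢˢᵃᵗ/P ⇒ 1/P = Σzᵢ/Pᵢˢᵃᵗ.
1/P = 0.367/300.9 + 0.440/251.9 + 0.193/127.0 = 0.004486 ⇒ P = 222.912 kPa
xᵢ = zᵢP/Pᵢˢᵃᵗ ⇒ x_C = 0.193·222.912/127.0 = 0.339

Pdew = 222.912 kPa, x_C = 0.339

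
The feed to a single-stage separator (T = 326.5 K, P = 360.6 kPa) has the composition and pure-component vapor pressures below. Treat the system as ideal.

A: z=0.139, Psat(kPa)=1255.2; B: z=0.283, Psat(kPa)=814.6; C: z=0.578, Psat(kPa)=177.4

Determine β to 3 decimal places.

Raoult's law: Kᵢ = Pᵢˢᵃᵗ/P = Pᵢˢᵃᵗ/360.6.
  K_A = 1255.2/360.6 = 3.48087, K_B = 814.6/360.6 = 2.25901, K_C = 177.4/360.6 = 0.49196
Iterate (Newton) starting at β = 0.55:
  β = 0.550: g = -0.0512, g' = -0.597 → β = 0.464
  β = 0.464: g = 0.0008, g' = -0.619 → β = 0.466
Converged at β = 0.466.

β = 0.466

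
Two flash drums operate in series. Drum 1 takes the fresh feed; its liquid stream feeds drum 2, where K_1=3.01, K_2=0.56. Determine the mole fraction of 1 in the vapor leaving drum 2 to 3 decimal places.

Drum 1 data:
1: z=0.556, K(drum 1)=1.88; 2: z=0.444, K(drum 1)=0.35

Drum 1:
Rachford–Rice: g(ψ₁) = Σ zᵢ(Kᵢ−1)/(1+ψ₁(Kᵢ−1)) = 0.
g(0) = ΣzᵢKᵢ − 1 = 0.201 and g(1) = 1 − Σzᵢ/Kᵢ = -0.564, so a root lies in (0, 1).
Binary case is linear: z₁(K₁−1)(1+ψ₁(K₂−1)) + z₂(K₂−1)(1+ψ₁(K₁−1)) = 0
⇒ ψ₁ = [z₁(K₁−1)+z₂(K₂−1)] / [−(K₁−1)(K₂−1)] = 0.2007/0.5720 = 0.351
Drum-1 compositions:
  1: x = 0.425, y = 0.799
  2: x = 0.575, y = 0.201
Drum-2 feed = drum-1 liquid: z₂ = (0.4248, 0.5752).
Drum 2:
Rachford–Rice: g(ψ₂) = Σ zᵢ(Kᵢ−1)/(1+ψ₂(Kᵢ−1)) = 0.
Check two-phase: ΣzᵢKᵢ = 1.601 > 1 and Σzᵢ/Kᵢ = 1.168 > 1, so g(0) = 0.601 > 0 and g(1) = -0.168 < 0.
Binary case is linear: z₁(K₁−1)(1+ψ₂(K₂−1)) + z₂(K₂−1)(1+ψ₂(K₁−1)) = 0
⇒ ψ₂ = [z₁(K₁−1)+z₂(K₂−1)] / [−(K₁−1)(K₂−1)] = 0.6008/0.8844 = 0.679
  1: x = 0.180, y = 0.541
  2: x = 0.820, y = 0.459

y_1 (drum 2) = 0.541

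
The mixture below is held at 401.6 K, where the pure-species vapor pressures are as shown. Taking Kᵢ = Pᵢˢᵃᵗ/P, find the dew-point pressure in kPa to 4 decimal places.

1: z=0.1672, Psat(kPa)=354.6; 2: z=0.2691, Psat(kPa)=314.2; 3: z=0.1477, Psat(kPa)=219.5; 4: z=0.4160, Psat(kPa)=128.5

Pdew = 190.9044 kPa

At the dew point ψ → 1, so Σzᵢ/Kᵢ = 1 with Kᵢ = Pᵢˢᵃᵗ/P ⇒ 1/P = Σzᵢ/Pᵢˢᵃᵗ.
1/P = 0.1672/354.6 + 0.2691/314.2 + 0.1477/219.5 + 0.4160/128.5 = 0.0052382 ⇒ P = 190.9044 kPa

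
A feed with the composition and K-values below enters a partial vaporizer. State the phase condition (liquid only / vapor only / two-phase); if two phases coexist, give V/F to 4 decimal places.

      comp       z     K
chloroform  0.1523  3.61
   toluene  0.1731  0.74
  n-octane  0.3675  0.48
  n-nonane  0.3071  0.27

liquid only

ΣzᵢKᵢ = 0.9372; Σzᵢ/Kᵢ = 2.1791.
Since ΣzᵢKᵢ < 1 the mixture is below its bubble point — single liquid phase.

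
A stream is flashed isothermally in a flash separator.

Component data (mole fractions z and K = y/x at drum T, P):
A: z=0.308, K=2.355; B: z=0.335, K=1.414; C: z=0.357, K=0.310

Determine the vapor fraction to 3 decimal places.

Rachford–Rice: g(ψ) = Σ zᵢ(Kᵢ−1)/(1+ψ(Kᵢ−1)) = 0.
Feasibility: ΣzᵢKᵢ = 1.310, Σzᵢ/Kᵢ = 1.519 — both > 1, two phases present.
Iterate (Newton) starting at ψ = 0.55:
  ψ = 0.550: g = -0.0449, g' = -0.665 → ψ = 0.483
  ψ = 0.483: g = -0.0013, g' = -0.629 → ψ = 0.480
Converged at ψ = 0.480.

ψ = 0.480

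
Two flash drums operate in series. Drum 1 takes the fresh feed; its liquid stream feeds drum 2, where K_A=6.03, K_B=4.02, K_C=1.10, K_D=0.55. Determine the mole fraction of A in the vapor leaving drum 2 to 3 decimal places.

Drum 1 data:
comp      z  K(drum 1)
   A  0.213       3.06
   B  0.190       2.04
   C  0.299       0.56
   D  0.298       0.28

Drum 1:
Rachford–Rice: g(ψ₁) = Σ zᵢ(Kᵢ−1)/(1+ψ₁(Kᵢ−1)) = 0.
Feasibility: ΣzᵢKᵢ = 1.290, Σzᵢ/Kᵢ = 1.761 — both > 1, two phases present.
Iterate (Newton) starting at ψ₁ = 0.47:
  ψ₁ = 0.470: g = -0.1345, g' = -0.771 → ψ₁ = 0.296
Converged at ψ₁ = 0.296.
Drum-1 compositions:
  A: x = 0.132, y = 0.405
  B: x = 0.145, y = 0.296
  C: x = 0.344, y = 0.192
  D: x = 0.379, y = 0.106
Drum-2 feed = drum-1 liquid: z₂ = (0.1324, 0.1453, 0.3437, 0.3786).
Drum 2:
Let ψ₂ = V/F and solve Σ zᵢ(Kᵢ−1)/(1+ψ₂(Kᵢ−1)) = 0.
g(0) = ΣzᵢKᵢ − 1 = 0.969 and g(1) = 1 − Σzᵢ/Kᵢ = -0.059, so a root lies in (0, 1).
Newton–Raphson from ψ₂ = 0.52:
  ψ₂ = 0.520: g = 0.1652, g' = -0.591 → ψ₂ = 0.800
  ψ₂ = 0.800: g = 0.0268, g' = -0.436 → ψ₂ = 0.861
  ψ₂ = 0.861: g = 0.0003, g' = -0.427 → ψ₂ = 0.862
Converged at ψ₂ = 0.862.
  A: x = 0.025, y = 0.150
  B: x = 0.040, y = 0.162
  C: x = 0.316, y = 0.348
  D: x = 0.618, y = 0.340

y_A (drum 2) = 0.150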